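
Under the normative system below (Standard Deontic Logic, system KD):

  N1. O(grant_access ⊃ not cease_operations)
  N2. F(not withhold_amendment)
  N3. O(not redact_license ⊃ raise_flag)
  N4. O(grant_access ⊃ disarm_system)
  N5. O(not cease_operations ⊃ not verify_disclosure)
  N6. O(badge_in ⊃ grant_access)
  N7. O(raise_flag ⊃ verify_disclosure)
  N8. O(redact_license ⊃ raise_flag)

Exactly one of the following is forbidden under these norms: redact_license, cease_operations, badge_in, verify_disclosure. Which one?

Premises 3 and 8 are O(not redact_license ⊃ raise_flag) and O(redact_license ⊃ raise_flag); every ideal world satisfies not redact_license or redact_license, so in either case raise_flag holds — hence O(raise_flag).
With premise 7, O(raise_flag ⊃ verify_disclosure), the K-axiom yields O(verify_disclosure).
Premise 5, O(not cease_operations ⊃ not verify_disclosure), contraposes to O(verify_disclosure ⊃ cease_operations); with O(verify_disclosure) we get O(cease_operations).
Premise 1 is O(grant_access ⊃ not cease_operations); contrapositively O(cease_operations ⊃ not grant_access). Since O(cease_operations) holds, K gives O(not grant_access).
Premise 6 is O(badge_in ⊃ grant_access); contrapositively O(not grant_access ⊃ not badge_in). Since O(not grant_access) holds, K gives O(not badge_in).
So O(not badge_in) holds, i.e. badge_in is forbidden. None of the other listed options is forbidden under the premises.

badge_in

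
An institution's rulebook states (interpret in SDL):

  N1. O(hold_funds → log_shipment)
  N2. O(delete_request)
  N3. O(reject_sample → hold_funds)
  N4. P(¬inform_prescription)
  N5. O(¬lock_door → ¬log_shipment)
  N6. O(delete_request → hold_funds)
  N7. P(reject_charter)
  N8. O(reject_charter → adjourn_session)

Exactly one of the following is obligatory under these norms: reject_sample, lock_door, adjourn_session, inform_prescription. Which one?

lock_door

From premise 2 we have O(delete_request).
With premise 6, O(delete_request → hold_funds), the K-axiom yields O(hold_funds).
Premise 1 is O(hold_funds → log_shipment); since O(hold_funds), deontic closure gives O(log_shipment).
Premise 5 is O(¬lock_door → ¬log_shipment); contrapositively O(log_shipment → lock_door). Since O(log_shipment) holds, K gives O(lock_door).
So O(lock_door) holds — lock_door is obligatory. None of the other listed options is made obligatory by any chain of premises.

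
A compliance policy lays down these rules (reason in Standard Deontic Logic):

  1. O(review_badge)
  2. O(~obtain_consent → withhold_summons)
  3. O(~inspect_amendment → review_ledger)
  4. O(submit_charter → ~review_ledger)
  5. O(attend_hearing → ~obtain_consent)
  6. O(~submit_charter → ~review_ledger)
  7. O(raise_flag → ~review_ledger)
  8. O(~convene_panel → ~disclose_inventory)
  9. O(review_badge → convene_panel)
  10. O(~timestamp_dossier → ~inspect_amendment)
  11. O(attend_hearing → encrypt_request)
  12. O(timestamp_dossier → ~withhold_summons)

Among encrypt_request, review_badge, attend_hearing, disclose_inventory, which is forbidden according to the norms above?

attend_hearing

Premises 6 and 4 cover both cases: O(~submit_charter → ~review_ledger) and O(submit_charter → ~review_ledger). Since ~submit_charter ∨ submit_charter is a tautology, O(~review_ledger) follows.
The contrapositive of premise 3 (O(~inspect_amendment → review_ledger)) is O(~review_ledger → inspect_amendment), and O(~review_ledger) is already established, so O(inspect_amendment).
Premise 10, O(~timestamp_dossier → ~inspect_amendment), contraposes to O(inspect_amendment → timestamp_dossier); with O(inspect_amendment) we get O(timestamp_dossier).
With premise 12, O(timestamp_dossier → ~withhold_summons), the K-axiom yields O(~withhold_summons).
Premise 2 is O(~obtain_consent → withhold_summons); contrapositively O(~withhold_summons → obtain_consent). Since O(~withhold_summons) holds, K gives O(obtain_consent).
The contrapositive of premise 5 (O(attend_hearing → ~obtain_consent)) is O(obtain_consent → ~attend_hearing), and O(obtain_consent) is already established, so O(~attend_hearing).
So O(~attend_hearing) holds, i.e. attend_hearing is forbidden. None of the other listed options is forbidden under the premises.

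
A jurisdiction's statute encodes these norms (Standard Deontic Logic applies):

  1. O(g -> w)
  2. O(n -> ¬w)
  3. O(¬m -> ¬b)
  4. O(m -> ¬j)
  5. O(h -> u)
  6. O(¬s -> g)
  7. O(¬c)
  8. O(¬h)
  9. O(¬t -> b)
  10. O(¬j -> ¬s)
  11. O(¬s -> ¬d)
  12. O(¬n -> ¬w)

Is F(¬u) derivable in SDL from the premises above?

No

Premise 5 is O(h -> u), but O(h) is not derivable from the premises, so it does not yield O(u).
No other premise forces O(u). An ideal world satisfying every premise can still have ¬u true, so F(¬u) is not derivable.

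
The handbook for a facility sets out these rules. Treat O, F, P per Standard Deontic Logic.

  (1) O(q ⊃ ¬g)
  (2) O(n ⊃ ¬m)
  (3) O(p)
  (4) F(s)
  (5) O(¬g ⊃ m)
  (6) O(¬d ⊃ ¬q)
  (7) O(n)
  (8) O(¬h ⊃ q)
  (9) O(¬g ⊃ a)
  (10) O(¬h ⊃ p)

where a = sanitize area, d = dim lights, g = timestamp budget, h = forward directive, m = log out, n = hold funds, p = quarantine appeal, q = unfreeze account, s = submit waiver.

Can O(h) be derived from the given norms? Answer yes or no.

Yes

From premise 7 we have O(n).
Applying K to premise 2 (O(n ⊃ ¬m)) and O(n) yields O(¬m).
Premise 5 is O(¬g ⊃ m); contrapositively O(¬m ⊃ g). Since O(¬m) holds, K gives O(g).
Premise 1 is O(q ⊃ ¬g); contrapositively O(g ⊃ ¬q). Since O(g) holds, K gives O(¬q).
Premise 8 is O(¬h ⊃ q); contrapositively O(¬q ⊃ h). Since O(¬q) holds, K gives O(h).
Premises 3, 4, 6, 9, 10 do not contribute to this derivation.
So O(h) follows.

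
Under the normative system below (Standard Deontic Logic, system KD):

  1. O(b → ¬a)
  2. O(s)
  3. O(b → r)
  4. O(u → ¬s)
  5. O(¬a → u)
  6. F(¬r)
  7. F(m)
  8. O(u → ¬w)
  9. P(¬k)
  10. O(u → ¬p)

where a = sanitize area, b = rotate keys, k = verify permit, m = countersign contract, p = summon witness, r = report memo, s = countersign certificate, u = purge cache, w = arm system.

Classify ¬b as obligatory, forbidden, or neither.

Premise 2 gives O(s).
The contrapositive of premise 4 (O(u → ¬s)) is O(s → ¬u), and O(s) is already established, so O(¬u).
The contrapositive of premise 5 (O(¬a → u)) is O(¬u → a), and O(¬u) is already established, so O(a).
The contrapositive of premise 1 (O(b → ¬a)) is O(a → ¬b), and O(a) is already established, so O(¬b).
Premises 3, 6, 7, 8, 9, 10 do not contribute to this derivation.
Hence ¬b is obligatory.

Obligatory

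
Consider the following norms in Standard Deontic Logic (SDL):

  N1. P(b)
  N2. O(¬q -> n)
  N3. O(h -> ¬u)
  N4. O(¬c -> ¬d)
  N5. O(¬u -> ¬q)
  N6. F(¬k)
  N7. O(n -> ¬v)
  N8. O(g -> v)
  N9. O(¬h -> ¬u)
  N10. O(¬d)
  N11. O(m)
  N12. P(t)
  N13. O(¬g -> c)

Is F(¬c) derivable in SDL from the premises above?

Premises 9 and 3 are O(¬h -> ¬u) and O(h -> ¬u); every ideal world satisfies ¬h or h, so in either case ¬u holds — hence O(¬u).
With premise 5, O(¬u -> ¬q), the K-axiom yields O(¬q).
Premise 2 is O(¬q -> n); since O(¬q), deontic closure gives O(n).
From O(n) and premise 7, O(n -> ¬v), we obtain O(¬v).
Premise 8, O(g -> v), contraposes to O(¬v -> ¬g); with O(¬v) we get O(¬g).
With premise 13, O(¬g -> c), the K-axiom yields O(c).
Premises 1, 4, 6, 10, 11, 12 do not contribute to this derivation.
So O(c) holds, i.e. F(¬c). The claim follows.

Yes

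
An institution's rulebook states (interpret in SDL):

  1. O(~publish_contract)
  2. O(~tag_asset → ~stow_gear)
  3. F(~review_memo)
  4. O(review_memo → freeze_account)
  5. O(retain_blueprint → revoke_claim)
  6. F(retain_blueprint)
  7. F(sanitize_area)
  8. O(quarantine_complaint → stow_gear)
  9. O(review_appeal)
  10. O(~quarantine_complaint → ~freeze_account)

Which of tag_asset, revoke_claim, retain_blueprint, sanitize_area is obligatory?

F(~review_memo) at premise 3 means O(review_memo).
From O(review_memo) and premise 4, O(review_memo → freeze_account), we obtain O(freeze_account).
Premise 10, O(~quarantine_complaint → ~freeze_account), contraposes to O(freeze_account → quarantine_complaint); with O(freeze_account) we get O(quarantine_complaint).
Premise 8 is O(quarantine_complaint → stow_gear); since O(quarantine_complaint), deontic closure gives O(stow_gear).
The contrapositive of premise 2 (O(~tag_asset → ~stow_gear)) is O(stow_gear → tag_asset), and O(stow_gear) is already established, so O(tag_asset).
So O(tag_asset) holds — tag_asset is obligatory. None of the other listed options is made obligatory by any chain of premises.

tag_asset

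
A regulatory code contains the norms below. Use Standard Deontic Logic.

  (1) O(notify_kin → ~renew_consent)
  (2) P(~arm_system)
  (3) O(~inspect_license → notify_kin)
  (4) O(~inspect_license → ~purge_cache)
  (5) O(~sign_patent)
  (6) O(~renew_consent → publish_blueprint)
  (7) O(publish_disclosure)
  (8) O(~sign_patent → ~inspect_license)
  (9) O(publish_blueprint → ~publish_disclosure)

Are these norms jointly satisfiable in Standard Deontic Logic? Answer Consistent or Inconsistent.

Inconsistent

From premise 7 we have O(publish_disclosure).
Premise 9, O(publish_blueprint → ~publish_disclosure), contraposes to O(publish_disclosure → ~publish_blueprint); with O(publish_disclosure) we get O(~publish_blueprint).
Premise 6, O(~renew_consent → publish_blueprint), contraposes to O(~publish_blueprint → renew_consent); with O(~publish_blueprint) we get O(renew_consent).
Premise 1, O(notify_kin → ~renew_consent), contraposes to O(renew_consent → ~notify_kin); with O(renew_consent) we get O(~notify_kin).
Premise 3 is O(~inspect_license → notify_kin); contrapositively O(~notify_kin → inspect_license). Since O(~notify_kin) holds, K gives O(inspect_license).
The contrapositive of premise 8 (O(~sign_patent → ~inspect_license)) is O(inspect_license → sign_patent), and O(inspect_license) is already established, so O(sign_patent).
But premise 5 directly asserts O(~sign_patent).
We now have both O(sign_patent) and O(~sign_patent) — sign_patent is simultaneously obligatory and forbidden, violating the D-axiom.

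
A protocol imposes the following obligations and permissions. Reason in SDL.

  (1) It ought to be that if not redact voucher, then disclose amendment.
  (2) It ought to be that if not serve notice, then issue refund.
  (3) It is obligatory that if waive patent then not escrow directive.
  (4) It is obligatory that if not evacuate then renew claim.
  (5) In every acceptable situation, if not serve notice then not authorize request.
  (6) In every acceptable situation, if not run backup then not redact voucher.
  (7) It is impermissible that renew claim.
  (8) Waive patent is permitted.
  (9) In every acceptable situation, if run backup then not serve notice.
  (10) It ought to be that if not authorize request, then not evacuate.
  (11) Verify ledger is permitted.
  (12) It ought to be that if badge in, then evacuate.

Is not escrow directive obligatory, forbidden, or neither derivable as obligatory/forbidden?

Neither

Premise 3 is O(waive_patent → ¬escrow_directive), but O(waive_patent) is not derivable from the premises (the permission P(waive_patent) asserts only ¬O(¬waive_patent), not O(waive_patent)), so it does not yield O(¬escrow_directive).
No premise or chain of K-axiom applications forces O(¬escrow_directive), and none forces O(escrow_directive). So ¬escrow_directive is neither obligatory nor forbidden under these norms.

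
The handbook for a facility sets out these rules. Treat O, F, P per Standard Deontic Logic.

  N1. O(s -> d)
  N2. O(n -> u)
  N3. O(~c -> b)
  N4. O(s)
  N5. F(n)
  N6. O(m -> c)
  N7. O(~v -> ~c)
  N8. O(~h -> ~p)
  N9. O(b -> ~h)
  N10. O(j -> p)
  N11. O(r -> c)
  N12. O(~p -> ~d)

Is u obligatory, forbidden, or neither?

Neither

Premise 2 is O(n -> u), but O(n) is not derivable from the premises, so it does not yield O(u).
No premise or chain of K-axiom applications forces O(u), and none forces O(~u). So u is neither obligatory nor forbidden under these norms.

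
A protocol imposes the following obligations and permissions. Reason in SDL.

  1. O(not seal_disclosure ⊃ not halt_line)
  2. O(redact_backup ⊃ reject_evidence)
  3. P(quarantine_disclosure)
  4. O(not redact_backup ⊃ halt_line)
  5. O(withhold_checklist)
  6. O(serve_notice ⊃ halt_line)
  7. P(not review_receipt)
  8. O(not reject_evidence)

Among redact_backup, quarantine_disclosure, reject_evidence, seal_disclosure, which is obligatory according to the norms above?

From premise 8 we have O(not reject_evidence).
Premise 2 is O(redact_backup ⊃ reject_evidence); contrapositively O(not reject_evidence ⊃ not redact_backup). Since O(not reject_evidence) holds, K gives O(not redact_backup).
Applying K to premise 4 (O(not redact_backup ⊃ halt_line)) and O(not redact_backup) yields O(halt_line).
The contrapositive of premise 1 (O(not seal_disclosure ⊃ not halt_line)) is O(halt_line ⊃ seal_disclosure), and O(halt_line) is already established, so O(seal_disclosure).
So O(seal_disclosure) holds — seal_disclosure is obligatory. None of the other listed options is made obligatory by any chain of premises.

seal_disclosure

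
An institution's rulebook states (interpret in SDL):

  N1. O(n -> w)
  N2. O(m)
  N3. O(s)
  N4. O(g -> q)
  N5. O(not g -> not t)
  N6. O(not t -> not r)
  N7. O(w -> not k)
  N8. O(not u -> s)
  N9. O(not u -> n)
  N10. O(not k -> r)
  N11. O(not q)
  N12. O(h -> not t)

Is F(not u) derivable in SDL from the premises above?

Yes

Premise 11 gives O(not q).
The contrapositive of premise 4 (O(g -> q)) is O(not q -> not g), and O(not q) is already established, so O(not g).
With premise 5, O(not g -> not t), the K-axiom yields O(not t).
Applying K to premise 6 (O(not t -> not r)) and O(not t) yields O(not r).
The contrapositive of premise 10 (O(not k -> r)) is O(not r -> k), and O(not r) is already established, so O(k).
The contrapositive of premise 7 (O(w -> not k)) is O(k -> not w), and O(k) is already established, so O(not w).
Premise 1 is O(n -> w); contrapositively O(not w -> not n). Since O(not w) holds, K gives O(not n).
Premise 9 is O(not u -> n); contrapositively O(not n -> u). Since O(not n) holds, K gives O(u).
Premises 2, 3, 8, 12 do not contribute to this derivation.
So O(u) holds, i.e. F(not u). The claim follows.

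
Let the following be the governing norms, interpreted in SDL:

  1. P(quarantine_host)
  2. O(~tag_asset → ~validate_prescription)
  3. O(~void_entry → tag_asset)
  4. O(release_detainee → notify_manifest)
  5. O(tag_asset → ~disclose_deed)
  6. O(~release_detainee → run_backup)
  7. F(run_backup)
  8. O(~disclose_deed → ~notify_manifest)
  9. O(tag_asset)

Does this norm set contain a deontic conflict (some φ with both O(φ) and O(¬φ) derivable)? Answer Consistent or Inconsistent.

Inconsistent

From premise 9 we have O(tag_asset).
From O(tag_asset) and premise 5, O(tag_asset → ~disclose_deed), we obtain O(~disclose_deed).
Premise 8 is O(~disclose_deed → ~notify_manifest); since O(~disclose_deed), deontic closure gives O(~notify_manifest).
The contrapositive of premise 4 (O(release_detainee → notify_manifest)) is O(~notify_manifest → ~release_detainee), and O(~notify_manifest) is already established, so O(~release_detainee).
Applying K to premise 6 (O(~release_detainee → run_backup)) and O(~release_detainee) yields O(run_backup).
Yet premise 7 is F(run_backup), i.e. O(~run_backup).
We now have both O(run_backup) and O(~run_backup) — run_backup is simultaneously obligatory and forbidden, violating the D-axiom.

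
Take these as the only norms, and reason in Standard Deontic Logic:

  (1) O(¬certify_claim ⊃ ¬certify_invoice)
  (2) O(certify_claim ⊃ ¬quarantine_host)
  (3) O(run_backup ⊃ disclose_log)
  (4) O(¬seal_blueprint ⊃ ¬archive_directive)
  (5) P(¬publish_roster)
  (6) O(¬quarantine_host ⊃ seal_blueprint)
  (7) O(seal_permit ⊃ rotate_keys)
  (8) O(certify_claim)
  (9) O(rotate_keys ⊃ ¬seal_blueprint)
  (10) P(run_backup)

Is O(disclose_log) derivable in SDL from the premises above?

No

Premise 3 is O(run_backup ⊃ disclose_log), but O(run_backup) is not derivable from the premises (the permission P(run_backup) asserts only ¬O(¬run_backup), not O(run_backup)), so it does not yield O(disclose_log).
No other premise forces O(disclose_log). An ideal world satisfying every premise can still have disclose_log false, so O(disclose_log) is not derivable.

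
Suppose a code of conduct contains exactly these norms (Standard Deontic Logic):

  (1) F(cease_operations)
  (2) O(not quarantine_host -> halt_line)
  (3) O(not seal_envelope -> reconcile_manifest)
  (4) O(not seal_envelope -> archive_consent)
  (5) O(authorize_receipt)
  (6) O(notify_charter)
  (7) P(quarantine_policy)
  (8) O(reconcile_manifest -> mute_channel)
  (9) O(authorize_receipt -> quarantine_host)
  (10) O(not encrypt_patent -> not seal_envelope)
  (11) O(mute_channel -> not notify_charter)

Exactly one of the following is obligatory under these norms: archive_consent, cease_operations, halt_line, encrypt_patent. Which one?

Premise 6 states O(notify_charter) outright.
The contrapositive of premise 11 (O(mute_channel -> not notify_charter)) is O(notify_charter -> not mute_channel), and O(notify_charter) is already established, so O(not mute_channel).
Premise 8 is O(reconcile_manifest -> mute_channel); contrapositively O(not mute_channel -> not reconcile_manifest). Since O(not mute_channel) holds, K gives O(not reconcile_manifest).
The contrapositive of premise 3 (O(not seal_envelope -> reconcile_manifest)) is O(not reconcile_manifest -> seal_envelope), and O(not reconcile_manifest) is already established, so O(seal_envelope).
Premise 10, O(not encrypt_patent -> not seal_envelope), contraposes to O(seal_envelope -> encrypt_patent); with O(seal_envelope) we get O(encrypt_patent).
So O(encrypt_patent) holds — encrypt_patent is obligatory. None of the other listed options is made obligatory by any chain of premises.

encrypt_patent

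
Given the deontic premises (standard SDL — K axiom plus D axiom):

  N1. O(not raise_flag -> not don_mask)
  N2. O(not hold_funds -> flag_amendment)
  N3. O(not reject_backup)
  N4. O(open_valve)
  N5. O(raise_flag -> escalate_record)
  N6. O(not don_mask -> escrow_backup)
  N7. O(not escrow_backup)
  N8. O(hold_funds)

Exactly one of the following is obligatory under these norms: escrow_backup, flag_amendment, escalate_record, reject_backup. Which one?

escalate_record

From premise 7 we have O(not escrow_backup).
Premise 6, O(not don_mask -> escrow_backup), contraposes to O(not escrow_backup -> don_mask); with O(not escrow_backup) we get O(don_mask).
Premise 1 is O(not raise_flag -> not don_mask); contrapositively O(don_mask -> raise_flag). Since O(don_mask) holds, K gives O(raise_flag).
From O(raise_flag) and premise 5, O(raise_flag -> escalate_record), we obtain O(escalate_record).
So O(escalate_record) holds — escalate_record is obligatory. None of the other listed options is made obligatory by any chain of premises.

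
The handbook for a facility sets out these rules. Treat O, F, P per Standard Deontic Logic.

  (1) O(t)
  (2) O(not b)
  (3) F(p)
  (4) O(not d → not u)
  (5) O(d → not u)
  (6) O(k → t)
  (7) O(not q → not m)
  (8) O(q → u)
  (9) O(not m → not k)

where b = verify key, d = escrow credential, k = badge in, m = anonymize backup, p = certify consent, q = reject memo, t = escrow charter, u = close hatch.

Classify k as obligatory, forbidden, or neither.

Premises 4 and 5 are O(not d → not u) and O(d → not u); every ideal world satisfies not d or d, so in either case not u holds — hence O(not u).
Premise 8 is O(q → u); contrapositively O(not u → not q). Since O(not u) holds, K gives O(not q).
Applying K to premise 7 (O(not q → not m)) and O(not q) yields O(not m).
Applying K to premise 9 (O(not m → not k)) and O(not m) yields O(not k).
Premises 1, 2, 3, 6 do not contribute to this derivation.
Thus O(not k), which is F(k): k is forbidden.

Forbidden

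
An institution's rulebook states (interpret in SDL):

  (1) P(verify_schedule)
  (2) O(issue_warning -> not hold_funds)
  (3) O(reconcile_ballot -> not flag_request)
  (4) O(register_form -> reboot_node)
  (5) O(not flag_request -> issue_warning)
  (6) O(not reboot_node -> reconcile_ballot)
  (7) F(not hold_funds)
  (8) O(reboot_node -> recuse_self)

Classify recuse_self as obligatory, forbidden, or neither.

Obligatory

Premise 7, F(not hold_funds), is equivalent to O(hold_funds).
The contrapositive of premise 2 (O(issue_warning -> not hold_funds)) is O(hold_funds -> not issue_warning), and O(hold_funds) is already established, so O(not issue_warning).
The contrapositive of premise 5 (O(not flag_request -> issue_warning)) is O(not issue_warning -> flag_request), and O(not issue_warning) is already established, so O(flag_request).
Premise 3, O(reconcile_ballot -> not flag_request), contraposes to O(flag_request -> not reconcile_ballot); with O(flag_request) we get O(not reconcile_ballot).
The contrapositive of premise 6 (O(not reboot_node -> reconcile_ballot)) is O(not reconcile_ballot -> reboot_node), and O(not reconcile_ballot) is already established, so O(reboot_node).
Applying K to premise 8 (O(reboot_node -> recuse_self)) and O(reboot_node) yields O(recuse_self).
Premises 1, 4 do not contribute to this derivation.
Hence recuse_self is obligatory.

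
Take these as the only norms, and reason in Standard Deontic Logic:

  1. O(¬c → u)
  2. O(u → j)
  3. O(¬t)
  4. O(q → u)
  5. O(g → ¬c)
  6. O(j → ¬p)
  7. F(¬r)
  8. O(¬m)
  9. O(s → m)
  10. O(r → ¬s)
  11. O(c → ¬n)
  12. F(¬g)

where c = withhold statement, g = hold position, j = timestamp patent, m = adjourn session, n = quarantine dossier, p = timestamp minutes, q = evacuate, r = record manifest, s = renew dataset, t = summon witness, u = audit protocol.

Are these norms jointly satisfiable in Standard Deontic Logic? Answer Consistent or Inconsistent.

Premise 9 is O(s → m), but O(s) is not derivable from the premises, so it does not yield O(m).
So O(m) is not derivable, and the apparent clash with O(¬m) does not arise.
A world satisfying every obligation exists (e.g. c=false, g=true, j=true, m=false, n=false, p=false, q=false, r=true, s=false, t=false, u=true); no atom is both obligatory and forbidden, so the set is consistent.

Consistent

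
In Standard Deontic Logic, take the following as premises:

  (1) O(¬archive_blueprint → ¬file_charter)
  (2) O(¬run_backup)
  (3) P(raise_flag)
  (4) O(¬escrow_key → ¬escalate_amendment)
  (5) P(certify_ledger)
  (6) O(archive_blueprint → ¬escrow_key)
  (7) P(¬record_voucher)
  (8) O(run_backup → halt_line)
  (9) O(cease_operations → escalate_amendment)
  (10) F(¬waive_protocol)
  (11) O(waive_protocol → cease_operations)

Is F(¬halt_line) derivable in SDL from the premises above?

Premise 8 is O(run_backup → halt_line), but O(run_backup) is not derivable from the premises, so it does not yield O(halt_line).
No other premise forces O(halt_line). An ideal world satisfying every premise can still have ¬halt_line true, so F(¬halt_line) is not derivable.

No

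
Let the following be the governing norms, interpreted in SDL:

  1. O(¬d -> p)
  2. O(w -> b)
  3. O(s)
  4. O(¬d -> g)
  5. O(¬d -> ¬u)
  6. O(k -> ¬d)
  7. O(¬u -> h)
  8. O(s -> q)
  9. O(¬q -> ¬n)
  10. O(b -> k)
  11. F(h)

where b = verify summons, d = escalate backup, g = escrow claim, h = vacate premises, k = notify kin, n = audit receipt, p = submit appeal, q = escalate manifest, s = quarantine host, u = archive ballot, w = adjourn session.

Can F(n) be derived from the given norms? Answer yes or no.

Premise 9 is O(¬q -> ¬n), but O(¬q) is not derivable from the premises, so it does not yield O(¬n).
No other premise forces O(¬n). An ideal world satisfying every premise can still have n true, so F(n) is not derivable.

No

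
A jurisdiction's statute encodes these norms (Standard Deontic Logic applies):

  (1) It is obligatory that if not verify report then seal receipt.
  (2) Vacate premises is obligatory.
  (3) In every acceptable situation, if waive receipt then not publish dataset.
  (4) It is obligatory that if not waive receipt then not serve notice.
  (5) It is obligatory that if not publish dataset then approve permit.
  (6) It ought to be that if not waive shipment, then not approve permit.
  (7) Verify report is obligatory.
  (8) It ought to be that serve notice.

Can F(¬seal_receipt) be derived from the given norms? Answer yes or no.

Premise 1 is O(¬verify_report → seal_receipt), but O(¬verify_report) is not derivable from the premises, so it does not yield O(seal_receipt).
No other premise forces O(seal_receipt). An ideal world satisfying every premise can still have ¬seal_receipt true, so F(¬seal_receipt) is not derivable.

No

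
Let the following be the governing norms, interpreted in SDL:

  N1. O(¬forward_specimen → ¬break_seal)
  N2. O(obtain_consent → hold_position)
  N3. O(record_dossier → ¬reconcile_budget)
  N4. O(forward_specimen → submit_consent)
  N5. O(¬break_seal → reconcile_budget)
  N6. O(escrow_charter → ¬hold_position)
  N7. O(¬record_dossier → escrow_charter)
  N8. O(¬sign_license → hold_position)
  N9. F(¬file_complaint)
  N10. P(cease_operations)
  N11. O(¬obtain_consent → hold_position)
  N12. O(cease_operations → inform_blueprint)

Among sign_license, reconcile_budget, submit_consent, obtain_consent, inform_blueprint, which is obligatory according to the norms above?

Premises 11 and 2 are O(¬obtain_consent → hold_position) and O(obtain_consent → hold_position); every ideal world satisfies ¬obtain_consent or obtain_consent, so in either case hold_position holds — hence O(hold_position).
The contrapositive of premise 6 (O(escrow_charter → ¬hold_position)) is O(hold_position → ¬escrow_charter), and O(hold_position) is already established, so O(¬escrow_charter).
Premise 7, O(¬record_dossier → escrow_charter), contraposes to O(¬escrow_charter → record_dossier); with O(¬escrow_charter) we get O(record_dossier).
Premise 3 is O(record_dossier → ¬reconcile_budget); since O(record_dossier), deontic closure gives O(¬reconcile_budget).
Premise 5 is O(¬break_seal → reconcile_budget); contrapositively O(¬reconcile_budget → break_seal). Since O(¬reconcile_budget) holds, K gives O(break_seal).
The contrapositive of premise 1 (O(¬forward_specimen → ¬break_seal)) is O(break_seal → forward_specimen), and O(break_seal) is already established, so O(forward_specimen).
Premise 4 is O(forward_specimen → submit_consent); since O(forward_specimen), deontic closure gives O(submit_consent).
So O(submit_consent) holds — submit_consent is obligatory. None of the other listed options is made obligatory by any chain of premises.

submit_consent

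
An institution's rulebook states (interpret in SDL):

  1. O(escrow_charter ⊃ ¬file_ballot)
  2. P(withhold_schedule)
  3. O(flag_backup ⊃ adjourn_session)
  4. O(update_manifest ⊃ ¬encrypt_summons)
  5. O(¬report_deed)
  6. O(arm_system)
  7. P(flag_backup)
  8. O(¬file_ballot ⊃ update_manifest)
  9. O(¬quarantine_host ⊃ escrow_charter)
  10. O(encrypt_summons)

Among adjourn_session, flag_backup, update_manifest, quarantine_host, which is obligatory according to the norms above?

Premise 10 states O(encrypt_summons) outright.
Premise 4 is O(update_manifest ⊃ ¬encrypt_summons); contrapositively O(encrypt_summons ⊃ ¬update_manifest). Since O(encrypt_summons) holds, K gives O(¬update_manifest).
Premise 8, O(¬file_ballot ⊃ update_manifest), contraposes to O(¬update_manifest ⊃ file_ballot); with O(¬update_manifest) we get O(file_ballot).
Premise 1 is O(escrow_charter ⊃ ¬file_ballot); contrapositively O(file_ballot ⊃ ¬escrow_charter). Since O(file_ballot) holds, K gives O(¬escrow_charter).
Premise 9, O(¬quarantine_host ⊃ escrow_charter), contraposes to O(¬escrow_charter ⊃ quarantine_host); with O(¬escrow_charter) we get O(quarantine_host).
So O(quarantine_host) holds — quarantine_host is obligatory. None of the other listed options is made obligatory by any chain of premises.

quarantine_host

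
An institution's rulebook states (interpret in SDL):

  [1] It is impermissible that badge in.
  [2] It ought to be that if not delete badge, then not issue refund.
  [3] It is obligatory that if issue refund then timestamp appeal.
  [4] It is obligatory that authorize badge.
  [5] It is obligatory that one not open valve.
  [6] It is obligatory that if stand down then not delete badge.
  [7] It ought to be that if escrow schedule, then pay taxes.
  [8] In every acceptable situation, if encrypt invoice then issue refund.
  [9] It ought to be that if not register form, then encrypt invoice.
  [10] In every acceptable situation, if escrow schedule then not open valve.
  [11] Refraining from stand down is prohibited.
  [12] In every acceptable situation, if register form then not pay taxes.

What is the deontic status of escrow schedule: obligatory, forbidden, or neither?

Forbidden

F(¬stand_down) at premise 11 means O(stand_down).
Premise 6 is O(stand_down → ¬delete_badge); since O(stand_down), deontic closure gives O(¬delete_badge).
Applying K to premise 2 (O(¬delete_badge → ¬issue_refund)) and O(¬delete_badge) yields O(¬issue_refund).
Premise 8 is O(encrypt_invoice → issue_refund); contrapositively O(¬issue_refund → ¬encrypt_invoice). Since O(¬issue_refund) holds, K gives O(¬encrypt_invoice).
Premise 9 is O(¬register_form → encrypt_invoice); contrapositively O(¬encrypt_invoice → register_form). Since O(¬encrypt_invoice) holds, K gives O(register_form).
Applying K to premise 12 (O(register_form → ¬pay_taxes)) and O(register_form) yields O(¬pay_taxes).
The contrapositive of premise 7 (O(escrow_schedule → pay_taxes)) is O(¬pay_taxes → ¬escrow_schedule), and O(¬pay_taxes) is already established, so O(¬escrow_schedule).
Premises 1, 3, 4, 5, 10 do not contribute to this derivation.
Thus O(¬escrow_schedule), which is F(escrow_schedule): escrow_schedule is forbidden.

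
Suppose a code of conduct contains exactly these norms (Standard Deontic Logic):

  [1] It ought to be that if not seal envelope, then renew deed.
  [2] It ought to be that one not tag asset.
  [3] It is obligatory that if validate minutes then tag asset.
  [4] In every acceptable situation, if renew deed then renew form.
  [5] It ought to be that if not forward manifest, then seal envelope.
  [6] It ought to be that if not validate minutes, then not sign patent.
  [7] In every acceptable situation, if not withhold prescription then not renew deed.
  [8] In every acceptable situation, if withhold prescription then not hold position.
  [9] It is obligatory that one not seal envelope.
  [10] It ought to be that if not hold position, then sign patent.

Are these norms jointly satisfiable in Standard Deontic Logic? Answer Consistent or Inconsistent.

Inconsistent

From premise 2 we have O(¬tag_asset).
Premise 3 is O(validate_minutes → tag_asset); contrapositively O(¬tag_asset → ¬validate_minutes). Since O(¬tag_asset) holds, K gives O(¬validate_minutes).
With premise 6, O(¬validate_minutes → ¬sign_patent), the K-axiom yields O(¬sign_patent).
Premise 10 is O(¬hold_position → sign_patent); contrapositively O(¬sign_patent → hold_position). Since O(¬sign_patent) holds, K gives O(hold_position).
Premise 8 is O(withhold_prescription → ¬hold_position); contrapositively O(hold_position → ¬withhold_prescription). Since O(hold_position) holds, K gives O(¬withhold_prescription).
Premise 7 is O(¬withhold_prescription → ¬renew_deed); since O(¬withhold_prescription), deontic closure gives O(¬renew_deed).
Premise 1, O(¬seal_envelope → renew_deed), contraposes to O(¬renew_deed → seal_envelope); with O(¬renew_deed) we get O(seal_envelope).
However, premise 9 gives O(¬seal_envelope).
We now have both O(seal_envelope) and O(¬seal_envelope) — seal_envelope is simultaneously obligatory and forbidden, violating the D-axiom.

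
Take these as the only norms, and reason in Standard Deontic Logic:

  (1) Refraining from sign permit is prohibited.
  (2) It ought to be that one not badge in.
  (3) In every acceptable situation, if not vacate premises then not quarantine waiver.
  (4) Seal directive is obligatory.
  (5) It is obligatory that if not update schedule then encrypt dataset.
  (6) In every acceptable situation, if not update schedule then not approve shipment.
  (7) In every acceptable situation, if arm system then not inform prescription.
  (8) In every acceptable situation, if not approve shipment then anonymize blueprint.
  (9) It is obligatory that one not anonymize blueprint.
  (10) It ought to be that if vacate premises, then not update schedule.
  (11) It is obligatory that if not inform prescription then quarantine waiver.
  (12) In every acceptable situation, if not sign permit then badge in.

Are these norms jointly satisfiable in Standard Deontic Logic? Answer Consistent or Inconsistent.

Premise 12 is O(¬sign_permit → badge_in), but O(¬sign_permit) is not derivable from the premises, so it does not yield O(badge_in).
So O(badge_in) is not derivable, and the apparent clash with O(¬badge_in) does not arise.
A world satisfying every obligation exists (e.g. anonymize_blueprint=false, approve_shipment=true, arm_system=false, badge_in=false, encrypt_dataset=false, inform_prescription=true, quarantine_waiver=false, seal_directive=true, sign_permit=true, update_schedule=true, vacate_premises=false); no atom is both obligatory and forbidden, so the set is consistent.

Consistent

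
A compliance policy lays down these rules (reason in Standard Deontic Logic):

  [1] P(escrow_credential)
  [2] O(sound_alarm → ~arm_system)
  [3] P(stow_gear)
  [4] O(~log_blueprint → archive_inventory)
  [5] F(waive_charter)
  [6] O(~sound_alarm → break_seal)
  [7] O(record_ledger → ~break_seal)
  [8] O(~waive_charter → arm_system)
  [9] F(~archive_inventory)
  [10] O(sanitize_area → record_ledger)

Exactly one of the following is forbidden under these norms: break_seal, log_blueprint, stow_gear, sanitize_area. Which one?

Premise 5 is F(waive_charter), i.e. O(~waive_charter).
With premise 8, O(~waive_charter → arm_system), the K-axiom yields O(arm_system).
Premise 2, O(sound_alarm → ~arm_system), contraposes to O(arm_system → ~sound_alarm); with O(arm_system) we get O(~sound_alarm).
Applying K to premise 6 (O(~sound_alarm → break_seal)) and O(~sound_alarm) yields O(break_seal).
Premise 7, O(record_ledger → ~break_seal), contraposes to O(break_seal → ~record_ledger); with O(break_seal) we get O(~record_ledger).
The contrapositive of premise 10 (O(sanitize_area → record_ledger)) is O(~record_ledger → ~sanitize_area), and O(~record_ledger) is already established, so O(~sanitize_area).
So O(~sanitize_area) holds, i.e. sanitize_area is forbidden. None of the other listed options is forbidden under the premises.

sanitize_area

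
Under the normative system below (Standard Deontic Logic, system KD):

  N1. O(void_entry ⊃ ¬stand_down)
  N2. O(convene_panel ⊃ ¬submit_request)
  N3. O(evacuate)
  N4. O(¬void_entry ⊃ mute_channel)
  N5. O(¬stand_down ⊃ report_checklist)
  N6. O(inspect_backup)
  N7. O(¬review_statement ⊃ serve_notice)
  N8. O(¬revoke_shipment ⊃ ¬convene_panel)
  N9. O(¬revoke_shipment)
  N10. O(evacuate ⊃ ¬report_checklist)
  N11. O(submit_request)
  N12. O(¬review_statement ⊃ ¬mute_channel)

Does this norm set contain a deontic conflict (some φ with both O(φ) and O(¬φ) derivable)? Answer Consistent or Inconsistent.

Consistent

Premise 2 is O(convene_panel ⊃ ¬submit_request), but O(convene_panel) is not derivable from the premises, so it does not yield O(¬submit_request).
So O(¬submit_request) is not derivable, and the apparent clash with O(submit_request) does not arise.
A world satisfying every obligation exists (e.g. convene_panel=false, evacuate=true, inspect_backup=true, mute_channel=true, report_checklist=false, review_statement=true, revoke_shipment=false, serve_notice=false, stand_down=true, submit_request=true, void_entry=false); no atom is both obligatory and forbidden, so the set is consistent.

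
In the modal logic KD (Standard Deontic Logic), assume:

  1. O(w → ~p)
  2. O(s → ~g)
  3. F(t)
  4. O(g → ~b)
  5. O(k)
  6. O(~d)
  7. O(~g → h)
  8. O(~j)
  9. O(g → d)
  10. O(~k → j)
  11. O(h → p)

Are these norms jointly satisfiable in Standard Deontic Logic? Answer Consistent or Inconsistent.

Consistent

Premise 10 is O(~k → j), but O(~k) is not derivable from the premises, so it does not yield O(j).
So O(j) is not derivable, and the apparent clash with O(~j) does not arise.
A world satisfying every obligation exists (e.g. b=false, d=false, g=false, h=true, j=false, k=true, p=true, s=false, t=false, w=false); no atom is both obligatory and forbidden, so the set is consistent.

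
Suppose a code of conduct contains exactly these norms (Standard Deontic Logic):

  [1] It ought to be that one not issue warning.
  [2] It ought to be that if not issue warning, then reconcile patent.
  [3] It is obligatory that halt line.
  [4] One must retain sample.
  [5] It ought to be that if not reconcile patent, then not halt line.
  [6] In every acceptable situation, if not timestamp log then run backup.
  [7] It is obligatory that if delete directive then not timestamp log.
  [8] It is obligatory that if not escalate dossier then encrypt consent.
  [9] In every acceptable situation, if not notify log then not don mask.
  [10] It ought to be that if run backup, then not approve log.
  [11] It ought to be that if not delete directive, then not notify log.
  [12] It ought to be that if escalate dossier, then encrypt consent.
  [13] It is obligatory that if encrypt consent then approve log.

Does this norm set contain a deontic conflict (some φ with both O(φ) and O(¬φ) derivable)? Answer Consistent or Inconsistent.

Premise 5 is O(¬reconcile_patent → ¬halt_line), but O(¬reconcile_patent) is not derivable from the premises, so it does not yield O(¬halt_line).
So O(¬halt_line) is not derivable, and the apparent clash with O(halt_line) does not arise.
A world satisfying every obligation exists (e.g. approve_log=true, delete_directive=false, don_mask=false, encrypt_consent=true, escalate_dossier=false, halt_line=true, issue_warning=false, notify_log=false, reconcile_patent=true, retain_sample=true, run_backup=false, timestamp_log=true); no atom is both obligatory and forbidden, so the set is consistent.

Consistent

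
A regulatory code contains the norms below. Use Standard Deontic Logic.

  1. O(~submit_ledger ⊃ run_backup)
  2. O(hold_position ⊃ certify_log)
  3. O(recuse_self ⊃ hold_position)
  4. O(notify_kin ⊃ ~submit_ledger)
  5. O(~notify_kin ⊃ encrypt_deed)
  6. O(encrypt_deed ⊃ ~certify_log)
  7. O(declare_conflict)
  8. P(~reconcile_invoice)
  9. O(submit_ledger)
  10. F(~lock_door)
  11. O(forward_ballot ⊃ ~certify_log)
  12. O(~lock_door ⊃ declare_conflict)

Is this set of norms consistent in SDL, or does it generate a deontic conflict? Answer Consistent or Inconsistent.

Premise 12 is O(~lock_door ⊃ declare_conflict); even if O(declare_conflict) held, inferring O(~lock_door) would be affirming the consequent — invalid.
So O(~lock_door) is not derivable, and the apparent clash with O(lock_door) does not arise.
A world satisfying every obligation exists (e.g. certify_log=false, declare_conflict=true, encrypt_deed=true, forward_ballot=false, hold_position=false, lock_door=true, notify_kin=false, reconcile_invoice=false, recuse_self=false, run_backup=false, submit_ledger=true); no atom is both obligatory and forbidden, so the set is consistent.

Consistent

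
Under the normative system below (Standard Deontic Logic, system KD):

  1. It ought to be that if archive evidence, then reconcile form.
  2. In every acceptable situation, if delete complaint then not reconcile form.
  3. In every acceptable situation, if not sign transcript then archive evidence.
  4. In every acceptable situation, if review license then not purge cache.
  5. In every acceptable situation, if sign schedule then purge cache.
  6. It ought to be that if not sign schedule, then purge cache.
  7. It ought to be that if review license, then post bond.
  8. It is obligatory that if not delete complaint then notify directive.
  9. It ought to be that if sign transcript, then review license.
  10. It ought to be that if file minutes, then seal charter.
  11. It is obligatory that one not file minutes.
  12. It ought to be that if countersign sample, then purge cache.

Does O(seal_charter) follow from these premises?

No

Premise 10 is O(file_minutes → seal_charter), but O(file_minutes) is not derivable from the premises, so it does not yield O(seal_charter).
No other premise forces O(seal_charter). An ideal world satisfying every premise can still have seal_charter false, so O(seal_charter) is not derivable.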